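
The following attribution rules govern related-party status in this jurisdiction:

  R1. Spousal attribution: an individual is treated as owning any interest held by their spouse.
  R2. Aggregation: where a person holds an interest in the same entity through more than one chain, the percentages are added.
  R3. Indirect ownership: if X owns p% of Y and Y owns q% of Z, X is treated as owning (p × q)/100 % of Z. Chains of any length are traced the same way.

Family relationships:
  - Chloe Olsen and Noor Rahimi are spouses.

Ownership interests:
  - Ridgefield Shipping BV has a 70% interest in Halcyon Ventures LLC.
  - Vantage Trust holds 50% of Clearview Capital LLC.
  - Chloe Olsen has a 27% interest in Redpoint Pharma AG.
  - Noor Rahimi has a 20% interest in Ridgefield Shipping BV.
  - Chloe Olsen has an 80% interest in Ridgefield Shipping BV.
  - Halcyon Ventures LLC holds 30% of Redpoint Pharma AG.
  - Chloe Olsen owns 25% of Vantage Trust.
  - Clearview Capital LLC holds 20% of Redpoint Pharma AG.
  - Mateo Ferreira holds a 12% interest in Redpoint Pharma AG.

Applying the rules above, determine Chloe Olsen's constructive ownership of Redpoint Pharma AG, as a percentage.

By spousal attribution (R1), Chloe Olsen is treated as also owning Noor Rahimi's interest in Ridgefield Shipping BV, giving 80% + 20% = 100%.
Chain via Ridgefield Shipping BV → Halcyon Ventures LLC (R3): 100% × 70% × 30% = 21% of Redpoint Pharma AG.
Chain via Vantage Trust → Clearview Capital LLC (R3): 25% × 50% × 20% = 2.5% of Redpoint Pharma AG.
Direct interest in Redpoint Pharma AG: 27%.
Aggregating (R2): 21% + 2.5% + 27% = 50.5%.

50.5%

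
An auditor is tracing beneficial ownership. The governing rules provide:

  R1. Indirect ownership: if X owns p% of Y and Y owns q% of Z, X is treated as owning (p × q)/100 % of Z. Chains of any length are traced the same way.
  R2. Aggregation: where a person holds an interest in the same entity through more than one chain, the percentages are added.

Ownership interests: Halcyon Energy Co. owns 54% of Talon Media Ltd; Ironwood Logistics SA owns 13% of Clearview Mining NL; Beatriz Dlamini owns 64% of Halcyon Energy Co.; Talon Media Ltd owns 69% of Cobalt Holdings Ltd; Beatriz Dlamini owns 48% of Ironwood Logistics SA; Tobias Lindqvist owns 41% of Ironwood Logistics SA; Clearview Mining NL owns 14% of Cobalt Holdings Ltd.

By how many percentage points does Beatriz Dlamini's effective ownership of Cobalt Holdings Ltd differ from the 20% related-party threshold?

4.72

Chain via Ironwood Logistics SA → Clearview Mining NL (R1): 48% × 13% × 14% = 0.8736% of Cobalt Holdings Ltd.
Chain via Halcyon Energy Co. → Talon Media Ltd (R1): 64% × 54% × 69% = 23.8464% of Cobalt Holdings Ltd.
Aggregating (R2): 0.8736% + 23.8464% = 24.72%.
24.72% exceeds the 20% threshold by 4.72 percentage points.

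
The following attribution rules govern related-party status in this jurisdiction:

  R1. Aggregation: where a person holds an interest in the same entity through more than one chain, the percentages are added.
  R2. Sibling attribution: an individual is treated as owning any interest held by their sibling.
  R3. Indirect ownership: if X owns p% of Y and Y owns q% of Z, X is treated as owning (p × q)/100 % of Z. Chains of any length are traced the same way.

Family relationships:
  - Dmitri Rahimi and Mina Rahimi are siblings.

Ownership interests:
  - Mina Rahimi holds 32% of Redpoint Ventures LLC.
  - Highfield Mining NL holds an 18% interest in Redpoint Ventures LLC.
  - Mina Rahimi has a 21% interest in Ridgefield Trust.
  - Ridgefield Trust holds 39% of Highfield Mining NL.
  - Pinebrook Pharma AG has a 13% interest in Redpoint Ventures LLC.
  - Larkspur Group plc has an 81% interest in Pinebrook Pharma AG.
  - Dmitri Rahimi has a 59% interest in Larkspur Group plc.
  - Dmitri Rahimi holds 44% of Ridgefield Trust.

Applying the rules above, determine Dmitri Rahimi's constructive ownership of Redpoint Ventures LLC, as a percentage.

By sibling attribution (R2), Dmitri Rahimi is treated as also owning Mina Rahimi's interest in Ridgefield Trust, giving 44% + 21% = 65%.
By sibling attribution (R2), Dmitri Rahimi is treated as owning Mina Rahimi's 32% interest in Redpoint Ventures LLC.
Chain via Larkspur Group plc → Pinebrook Pharma AG (R3): 59% × 81% × 13% = 6.2127% of Redpoint Ventures LLC.
Chain via Ridgefield Trust → Highfield Mining NL (R3): 65% × 39% × 18% = 4.563% of Redpoint Ventures LLC.
Direct interest in Redpoint Ventures LLC: 32%.
Aggregating (R1): 6.2127% + 4.563% + 32% = 42.7757%.

42.7757%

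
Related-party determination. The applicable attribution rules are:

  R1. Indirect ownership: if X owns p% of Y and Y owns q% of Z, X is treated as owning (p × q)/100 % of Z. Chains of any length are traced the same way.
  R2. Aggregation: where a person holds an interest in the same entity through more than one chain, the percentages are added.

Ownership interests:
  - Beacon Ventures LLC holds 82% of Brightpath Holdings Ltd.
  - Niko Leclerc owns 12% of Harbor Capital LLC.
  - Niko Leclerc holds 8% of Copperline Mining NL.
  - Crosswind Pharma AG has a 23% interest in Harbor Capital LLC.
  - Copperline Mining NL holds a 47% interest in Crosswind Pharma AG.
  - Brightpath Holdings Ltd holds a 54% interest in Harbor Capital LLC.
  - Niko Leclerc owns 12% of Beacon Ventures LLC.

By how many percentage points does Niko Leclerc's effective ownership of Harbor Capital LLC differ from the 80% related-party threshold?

Chain via Beacon Ventures LLC → Brightpath Holdings Ltd (R1): 12% × 82% × 54% = 5.3136% of Harbor Capital LLC.
Chain via Copperline Mining NL → Crosswind Pharma AG (R1): 8% × 47% × 23% = 0.8648% of Harbor Capital LLC.
Direct interest in Harbor Capital LLC: 12%.
Aggregating (R2): 5.3136% + 0.8648% + 12% = 18.1784%.
18.1784% falls short of the 80% threshold by 61.8216 percentage points.

61.8216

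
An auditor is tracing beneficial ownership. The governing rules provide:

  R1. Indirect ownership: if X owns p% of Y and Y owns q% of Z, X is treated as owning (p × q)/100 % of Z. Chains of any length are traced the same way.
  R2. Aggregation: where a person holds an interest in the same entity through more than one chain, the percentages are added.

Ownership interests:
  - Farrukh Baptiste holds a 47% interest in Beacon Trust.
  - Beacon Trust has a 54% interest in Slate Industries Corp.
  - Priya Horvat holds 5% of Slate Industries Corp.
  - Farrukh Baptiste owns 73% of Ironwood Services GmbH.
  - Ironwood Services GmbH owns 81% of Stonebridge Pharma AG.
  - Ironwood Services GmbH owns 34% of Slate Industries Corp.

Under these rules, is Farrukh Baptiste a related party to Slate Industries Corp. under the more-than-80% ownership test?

Chain via Beacon Trust (R1): 47% × 54% = 25.38% of Slate Industries Corp.
Chain via Ironwood Services GmbH (R1): 73% × 34% = 24.82% of Slate Industries Corp.
Aggregating (R2): 25.38% + 24.82% = 50.2%.
50.2% does not exceed the 80% threshold, so Farrukh is not a related party to Slate Industries Corp.

No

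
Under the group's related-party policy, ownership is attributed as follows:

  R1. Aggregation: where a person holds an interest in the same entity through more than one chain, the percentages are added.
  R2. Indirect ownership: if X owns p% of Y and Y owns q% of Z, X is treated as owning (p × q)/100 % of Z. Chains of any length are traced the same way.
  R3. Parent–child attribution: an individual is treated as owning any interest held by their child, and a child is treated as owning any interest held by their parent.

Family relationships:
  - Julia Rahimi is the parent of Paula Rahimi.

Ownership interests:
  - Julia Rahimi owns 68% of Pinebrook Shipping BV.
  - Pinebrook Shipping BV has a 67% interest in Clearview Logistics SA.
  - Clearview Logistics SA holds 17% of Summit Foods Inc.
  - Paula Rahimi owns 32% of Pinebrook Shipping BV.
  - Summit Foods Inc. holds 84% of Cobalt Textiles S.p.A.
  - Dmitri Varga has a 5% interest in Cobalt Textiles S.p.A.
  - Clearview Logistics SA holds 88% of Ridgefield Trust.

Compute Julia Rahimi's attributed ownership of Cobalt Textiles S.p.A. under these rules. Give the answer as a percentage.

9.5676%

By parent–child attribution (R3), Julia Rahimi is treated as also owning Paula Rahimi's interest in Pinebrook Shipping BV, giving 68% + 32% = 100%.
Chain via Pinebrook Shipping BV → Clearview Logistics SA → Summit Foods Inc. (R2): 100% × 67% × 17% × 84% = 9.5676% of Cobalt Textiles S.p.A.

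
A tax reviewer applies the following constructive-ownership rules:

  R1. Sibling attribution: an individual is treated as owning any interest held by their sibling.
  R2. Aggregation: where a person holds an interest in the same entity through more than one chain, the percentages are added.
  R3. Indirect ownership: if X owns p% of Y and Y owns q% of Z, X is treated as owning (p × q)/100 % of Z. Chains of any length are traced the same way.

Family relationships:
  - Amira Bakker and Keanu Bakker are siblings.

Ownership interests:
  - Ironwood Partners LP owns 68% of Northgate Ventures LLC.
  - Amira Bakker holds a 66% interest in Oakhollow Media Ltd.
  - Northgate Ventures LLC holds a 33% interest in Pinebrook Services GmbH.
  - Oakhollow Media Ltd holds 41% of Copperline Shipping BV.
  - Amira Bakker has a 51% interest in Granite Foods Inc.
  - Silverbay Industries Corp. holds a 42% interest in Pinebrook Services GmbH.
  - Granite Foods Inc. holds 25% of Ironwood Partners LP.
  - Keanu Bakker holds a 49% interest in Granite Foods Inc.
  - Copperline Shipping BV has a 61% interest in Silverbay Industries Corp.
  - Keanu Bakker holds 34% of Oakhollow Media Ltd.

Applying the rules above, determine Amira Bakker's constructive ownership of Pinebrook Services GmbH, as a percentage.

16.1142%

By sibling attribution (R1), Amira Bakker is treated as also owning Keanu Bakker's interest in Oakhollow Media Ltd, giving 66% + 34% = 100%.
By sibling attribution (R1), Amira Bakker is treated as also owning Keanu Bakker's interest in Granite Foods Inc, giving 51% + 49% = 100%.
Chain via Oakhollow Media Ltd → Copperline Shipping BV → Silverbay Industries Corp. (R3): 100% × 41% × 61% × 42% = 10.5042% of Pinebrook Services GmbH.
Chain via Granite Foods Inc. → Ironwood Partners LP → Northgate Ventures LLC (R3): 100% × 25% × 68% × 33% = 5.61% of Pinebrook Services GmbH.
Aggregating (R2): 10.5042% + 5.61% = 16.1142%.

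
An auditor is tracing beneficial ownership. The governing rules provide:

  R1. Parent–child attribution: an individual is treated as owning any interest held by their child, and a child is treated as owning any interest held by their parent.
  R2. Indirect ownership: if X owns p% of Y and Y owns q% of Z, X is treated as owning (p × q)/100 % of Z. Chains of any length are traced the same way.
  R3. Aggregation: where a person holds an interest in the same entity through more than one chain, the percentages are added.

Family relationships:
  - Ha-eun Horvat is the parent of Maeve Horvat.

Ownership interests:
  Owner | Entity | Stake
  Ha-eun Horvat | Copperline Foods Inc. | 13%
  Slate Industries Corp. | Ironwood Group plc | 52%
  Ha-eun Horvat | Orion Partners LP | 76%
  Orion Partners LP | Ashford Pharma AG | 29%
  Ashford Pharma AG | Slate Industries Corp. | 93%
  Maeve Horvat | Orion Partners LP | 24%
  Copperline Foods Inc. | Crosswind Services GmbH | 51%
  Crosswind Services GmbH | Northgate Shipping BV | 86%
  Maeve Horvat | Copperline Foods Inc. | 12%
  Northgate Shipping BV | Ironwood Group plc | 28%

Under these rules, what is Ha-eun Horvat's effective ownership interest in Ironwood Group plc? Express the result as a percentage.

17.0946%

By parent–child attribution (R1), Ha-eun Horvat is treated as also owning Maeve Horvat's interest in Orion Partners LP, giving 76% + 24% = 100%.
By parent–child attribution (R1), Ha-eun Horvat is treated as also owning Maeve Horvat's interest in Copperline Foods Inc, giving 13% + 12% = 25%.
Chain via Orion Partners LP → Ashford Pharma AG → Slate Industries Corp. (R2): 100% × 29% × 93% × 52% = 14.0244% of Ironwood Group plc.
Chain via Copperline Foods Inc. → Crosswind Services GmbH → Northgate Shipping BV (R2): 25% × 51% × 86% × 28% = 3.0702% of Ironwood Group plc.
Aggregating (R3): 14.0244% + 3.0702% = 17.0946%.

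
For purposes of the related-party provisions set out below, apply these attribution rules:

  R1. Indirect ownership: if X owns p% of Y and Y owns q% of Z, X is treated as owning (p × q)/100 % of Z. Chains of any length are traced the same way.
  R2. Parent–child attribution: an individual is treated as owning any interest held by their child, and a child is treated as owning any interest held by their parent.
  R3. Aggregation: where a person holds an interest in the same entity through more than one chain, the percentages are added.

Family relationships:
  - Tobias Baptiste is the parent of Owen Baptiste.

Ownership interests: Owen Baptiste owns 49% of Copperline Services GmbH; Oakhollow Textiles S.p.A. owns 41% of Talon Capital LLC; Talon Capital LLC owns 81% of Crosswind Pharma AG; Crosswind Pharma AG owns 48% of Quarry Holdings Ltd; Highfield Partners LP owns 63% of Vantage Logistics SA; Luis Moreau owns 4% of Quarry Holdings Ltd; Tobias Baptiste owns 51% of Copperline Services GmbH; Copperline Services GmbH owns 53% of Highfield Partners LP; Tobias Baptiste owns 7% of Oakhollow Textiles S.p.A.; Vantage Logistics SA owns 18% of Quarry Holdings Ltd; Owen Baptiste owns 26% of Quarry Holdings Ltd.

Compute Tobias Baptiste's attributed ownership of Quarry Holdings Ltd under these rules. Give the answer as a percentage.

33.126056%

By parent–child attribution (R2), Tobias Baptiste is treated as also owning Owen Baptiste's interest in Copperline Services GmbH, giving 51% + 49% = 100%.
By parent–child attribution (R2), Tobias Baptiste is treated as owning Owen Baptiste's 26% interest in Quarry Holdings Ltd.
Chain via Oakhollow Textiles S.p.A. → Talon Capital LLC → Crosswind Pharma AG (R1): 7% × 41% × 81% × 48% = 1.115856% of Quarry Holdings Ltd.
Chain via Copperline Services GmbH → Highfield Partners LP → Vantage Logistics SA (R1): 100% × 53% × 63% × 18% = 6.0102% of Quarry Holdings Ltd.
Direct interest in Quarry Holdings Ltd: 26%.
Aggregating (R3): 1.115856% + 6.0102% + 26% = 33.126056%.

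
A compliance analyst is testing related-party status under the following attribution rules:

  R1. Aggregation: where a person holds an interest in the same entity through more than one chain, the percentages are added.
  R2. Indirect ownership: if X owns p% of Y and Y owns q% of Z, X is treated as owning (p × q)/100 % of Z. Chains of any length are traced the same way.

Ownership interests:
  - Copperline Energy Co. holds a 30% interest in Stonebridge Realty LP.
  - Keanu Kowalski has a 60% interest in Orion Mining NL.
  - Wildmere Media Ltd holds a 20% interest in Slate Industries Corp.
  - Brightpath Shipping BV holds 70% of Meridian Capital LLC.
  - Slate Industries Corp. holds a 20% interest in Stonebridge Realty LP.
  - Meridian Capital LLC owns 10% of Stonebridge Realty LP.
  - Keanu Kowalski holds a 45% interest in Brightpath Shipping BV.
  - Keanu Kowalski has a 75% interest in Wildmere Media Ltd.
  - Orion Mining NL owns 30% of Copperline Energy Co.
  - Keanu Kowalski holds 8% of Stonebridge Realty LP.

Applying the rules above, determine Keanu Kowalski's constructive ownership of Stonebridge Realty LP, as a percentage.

Chain via Brightpath Shipping BV → Meridian Capital LLC (R2): 45% × 70% × 10% = 3.15% of Stonebridge Realty LP.
Chain via Wildmere Media Ltd → Slate Industries Corp. (R2): 75% × 20% × 20% = 3% of Stonebridge Realty LP.
Chain via Orion Mining NL → Copperline Energy Co. (R2): 60% × 30% × 30% = 5.4% of Stonebridge Realty LP.
Direct interest in Stonebridge Realty LP: 8%.
Aggregating (R1): 3.15% + 3% + 5.4% + 8% = 19.55%.

19.55%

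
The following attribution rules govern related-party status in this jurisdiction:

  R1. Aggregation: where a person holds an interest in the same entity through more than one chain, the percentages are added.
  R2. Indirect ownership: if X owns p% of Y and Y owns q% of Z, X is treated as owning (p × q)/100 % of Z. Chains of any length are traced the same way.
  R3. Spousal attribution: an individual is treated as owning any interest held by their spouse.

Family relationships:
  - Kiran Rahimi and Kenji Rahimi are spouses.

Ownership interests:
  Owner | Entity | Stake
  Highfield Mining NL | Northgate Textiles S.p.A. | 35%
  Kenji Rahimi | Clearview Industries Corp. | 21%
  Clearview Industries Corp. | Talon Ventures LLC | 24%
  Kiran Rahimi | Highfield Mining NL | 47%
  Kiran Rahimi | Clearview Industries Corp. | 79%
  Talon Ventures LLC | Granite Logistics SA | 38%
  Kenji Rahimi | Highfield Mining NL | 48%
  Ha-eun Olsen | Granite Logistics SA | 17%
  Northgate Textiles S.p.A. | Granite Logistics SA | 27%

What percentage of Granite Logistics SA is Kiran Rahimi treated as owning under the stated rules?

By spousal attribution (R3), Kiran Rahimi is treated as also owning Kenji Rahimi's interest in Highfield Mining NL, giving 47% + 48% = 95%.
By spousal attribution (R3), Kiran Rahimi is treated as also owning Kenji Rahimi's interest in Clearview Industries Corp, giving 79% + 21% = 100%.
Chain via Highfield Mining NL → Northgate Textiles S.p.A. (R2): 95% × 35% × 27% = 8.9775% of Granite Logistics SA.
Chain via Clearview Industries Corp. → Talon Ventures LLC (R2): 100% × 24% × 38% = 9.12% of Granite Logistics SA.
Aggregating (R1): 8.9775% + 9.12% = 18.0975%.

18.0975%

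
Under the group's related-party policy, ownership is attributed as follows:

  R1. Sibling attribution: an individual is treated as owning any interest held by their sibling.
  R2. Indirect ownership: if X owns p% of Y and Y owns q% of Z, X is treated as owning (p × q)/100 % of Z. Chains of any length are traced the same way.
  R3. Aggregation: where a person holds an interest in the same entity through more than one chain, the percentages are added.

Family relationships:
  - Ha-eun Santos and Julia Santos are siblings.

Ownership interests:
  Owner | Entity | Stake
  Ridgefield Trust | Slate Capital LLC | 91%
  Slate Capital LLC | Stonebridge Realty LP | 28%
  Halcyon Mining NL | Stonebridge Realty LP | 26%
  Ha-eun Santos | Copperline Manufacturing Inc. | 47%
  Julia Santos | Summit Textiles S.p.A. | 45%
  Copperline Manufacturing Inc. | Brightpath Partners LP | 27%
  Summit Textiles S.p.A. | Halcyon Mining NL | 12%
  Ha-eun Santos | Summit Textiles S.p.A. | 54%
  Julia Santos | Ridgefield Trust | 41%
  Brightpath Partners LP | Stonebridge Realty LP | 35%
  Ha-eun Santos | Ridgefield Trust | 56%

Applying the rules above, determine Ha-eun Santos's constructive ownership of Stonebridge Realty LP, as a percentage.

32.2459%

By sibling attribution (R1), Ha-eun Santos is treated as also owning Julia Santos's interest in Summit Textiles S.p.A, giving 54% + 45% = 99%.
By sibling attribution (R1), Ha-eun Santos is treated as also owning Julia Santos's interest in Ridgefield Trust, giving 56% + 41% = 97%.
Chain via Summit Textiles S.p.A. → Halcyon Mining NL (R2): 99% × 12% × 26% = 3.0888% of Stonebridge Realty LP.
Chain via Copperline Manufacturing Inc. → Brightpath Partners LP (R2): 47% × 27% × 35% = 4.4415% of Stonebridge Realty LP.
Chain via Ridgefield Trust → Slate Capital LLC (R2): 97% × 91% × 28% = 24.7156% of Stonebridge Realty LP.
Aggregating (R3): 3.0888% + 4.4415% + 24.7156% = 32.2459%.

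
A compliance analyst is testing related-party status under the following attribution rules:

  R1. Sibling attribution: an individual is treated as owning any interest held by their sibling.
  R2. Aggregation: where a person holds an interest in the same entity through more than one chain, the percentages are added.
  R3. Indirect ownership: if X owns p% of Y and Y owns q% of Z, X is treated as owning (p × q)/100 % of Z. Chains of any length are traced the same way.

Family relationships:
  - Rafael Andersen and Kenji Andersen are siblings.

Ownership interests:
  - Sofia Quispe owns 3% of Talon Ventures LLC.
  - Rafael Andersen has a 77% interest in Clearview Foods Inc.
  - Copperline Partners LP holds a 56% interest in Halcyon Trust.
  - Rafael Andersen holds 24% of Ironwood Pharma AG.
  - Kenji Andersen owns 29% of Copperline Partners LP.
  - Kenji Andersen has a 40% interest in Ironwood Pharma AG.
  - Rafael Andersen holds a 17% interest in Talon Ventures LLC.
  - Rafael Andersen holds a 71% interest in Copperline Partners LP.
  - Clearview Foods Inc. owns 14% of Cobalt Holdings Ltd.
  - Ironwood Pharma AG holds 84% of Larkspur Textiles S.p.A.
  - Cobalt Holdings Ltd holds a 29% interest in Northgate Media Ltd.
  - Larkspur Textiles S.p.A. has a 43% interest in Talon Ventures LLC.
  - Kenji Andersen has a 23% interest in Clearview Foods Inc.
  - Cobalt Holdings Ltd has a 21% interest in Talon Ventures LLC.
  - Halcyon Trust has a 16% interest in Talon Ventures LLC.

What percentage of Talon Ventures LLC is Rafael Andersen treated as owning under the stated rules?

By sibling attribution (R1), Rafael Andersen is treated as also owning Kenji Andersen's interest in Ironwood Pharma AG, giving 24% + 40% = 64%.
By sibling attribution (R1), Rafael Andersen is treated as also owning Kenji Andersen's interest in Copperline Partners LP, giving 71% + 29% = 100%.
By sibling attribution (R1), Rafael Andersen is treated as also owning Kenji Andersen's interest in Clearview Foods Inc, giving 77% + 23% = 100%.
Chain via Ironwood Pharma AG → Larkspur Textiles S.p.A. (R3): 64% × 84% × 43% = 23.1168% of Talon Ventures LLC.
Chain via Copperline Partners LP → Halcyon Trust (R3): 100% × 56% × 16% = 8.96% of Talon Ventures LLC.
Chain via Clearview Foods Inc. → Cobalt Holdings Ltd (R3): 100% × 14% × 21% = 2.94% of Talon Ventures LLC.
Direct interest in Talon Ventures LLC: 17%.
Aggregating (R2): 23.1168% + 8.96% + 2.94% + 17% = 52.0168%.

52.0168%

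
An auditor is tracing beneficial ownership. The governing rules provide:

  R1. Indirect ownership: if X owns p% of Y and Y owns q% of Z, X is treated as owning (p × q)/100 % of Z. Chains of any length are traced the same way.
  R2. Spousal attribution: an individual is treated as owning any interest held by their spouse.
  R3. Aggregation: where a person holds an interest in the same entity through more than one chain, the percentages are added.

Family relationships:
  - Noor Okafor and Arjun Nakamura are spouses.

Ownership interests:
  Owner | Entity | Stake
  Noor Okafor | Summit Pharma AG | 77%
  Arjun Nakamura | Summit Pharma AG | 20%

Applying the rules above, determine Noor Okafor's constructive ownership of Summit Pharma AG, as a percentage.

97%

By spousal attribution (R2), Noor Okafor is treated as also owning Arjun Nakamura's interest in Summit Pharma AG, giving 77% + 20% = 97%.
Direct interest in Summit Pharma AG: 97%.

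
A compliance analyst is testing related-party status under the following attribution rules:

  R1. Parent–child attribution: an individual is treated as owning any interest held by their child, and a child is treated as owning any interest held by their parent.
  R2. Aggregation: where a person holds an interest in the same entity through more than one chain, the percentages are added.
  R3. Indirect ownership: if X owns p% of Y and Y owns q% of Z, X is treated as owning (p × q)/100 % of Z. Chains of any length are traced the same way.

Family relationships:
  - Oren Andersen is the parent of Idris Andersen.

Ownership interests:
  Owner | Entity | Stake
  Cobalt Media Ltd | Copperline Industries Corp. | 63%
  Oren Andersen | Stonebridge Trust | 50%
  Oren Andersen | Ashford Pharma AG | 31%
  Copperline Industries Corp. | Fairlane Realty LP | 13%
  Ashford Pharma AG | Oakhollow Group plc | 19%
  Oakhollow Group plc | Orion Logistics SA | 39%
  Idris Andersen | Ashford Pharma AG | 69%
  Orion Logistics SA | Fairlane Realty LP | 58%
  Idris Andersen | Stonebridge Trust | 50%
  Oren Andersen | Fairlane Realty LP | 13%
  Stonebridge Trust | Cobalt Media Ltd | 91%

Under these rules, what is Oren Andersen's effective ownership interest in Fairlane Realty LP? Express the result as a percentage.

24.7507%

By parent–child attribution (R1), Oren Andersen is treated as also owning Idris Andersen's interest in Stonebridge Trust, giving 50% + 50% = 100%.
By parent–child attribution (R1), Oren Andersen is treated as also owning Idris Andersen's interest in Ashford Pharma AG, giving 31% + 69% = 100%.
Chain via Stonebridge Trust → Cobalt Media Ltd → Copperline Industries Corp. (R3): 100% × 91% × 63% × 13% = 7.4529% of Fairlane Realty LP.
Chain via Ashford Pharma AG → Oakhollow Group plc → Orion Logistics SA (R3): 100% × 19% × 39% × 58% = 4.2978% of Fairlane Realty LP.
Direct interest in Fairlane Realty LP: 13%.
Aggregating (R2): 7.4529% + 4.2978% + 13% = 24.7507%.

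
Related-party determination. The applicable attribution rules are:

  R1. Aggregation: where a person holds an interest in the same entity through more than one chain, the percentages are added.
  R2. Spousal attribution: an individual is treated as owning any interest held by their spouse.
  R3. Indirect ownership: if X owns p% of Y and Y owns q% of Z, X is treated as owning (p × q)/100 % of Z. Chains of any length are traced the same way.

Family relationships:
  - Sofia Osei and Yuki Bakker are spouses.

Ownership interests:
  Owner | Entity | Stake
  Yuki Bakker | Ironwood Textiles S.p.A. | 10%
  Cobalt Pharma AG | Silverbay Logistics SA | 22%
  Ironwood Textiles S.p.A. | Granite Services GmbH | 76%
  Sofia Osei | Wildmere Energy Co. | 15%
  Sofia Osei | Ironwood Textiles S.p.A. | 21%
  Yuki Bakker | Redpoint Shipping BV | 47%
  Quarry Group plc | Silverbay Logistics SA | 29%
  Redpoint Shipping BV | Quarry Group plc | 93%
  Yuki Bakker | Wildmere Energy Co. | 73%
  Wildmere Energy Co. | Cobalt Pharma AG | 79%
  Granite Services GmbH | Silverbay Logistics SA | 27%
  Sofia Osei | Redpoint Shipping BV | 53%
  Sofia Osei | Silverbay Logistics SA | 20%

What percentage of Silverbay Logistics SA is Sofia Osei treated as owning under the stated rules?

By spousal attribution (R2), Sofia Osei is treated as also owning Yuki Bakker's interest in Wildmere Energy Co, giving 15% + 73% = 88%.
By spousal attribution (R2), Sofia Osei is treated as also owning Yuki Bakker's interest in Redpoint Shipping BV, giving 53% + 47% = 100%.
By spousal attribution (R2), Sofia Osei is treated as also owning Yuki Bakker's interest in Ironwood Textiles S.p.A, giving 21% + 10% = 31%.
Chain via Wildmere Energy Co. → Cobalt Pharma AG (R3): 88% × 79% × 22% = 15.2944% of Silverbay Logistics SA.
Chain via Redpoint Shipping BV → Quarry Group plc (R3): 100% × 93% × 29% = 26.97% of Silverbay Logistics SA.
Chain via Ironwood Textiles S.p.A. → Granite Services GmbH (R3): 31% × 76% × 27% = 6.3612% of Silverbay Logistics SA.
Direct interest in Silverbay Logistics SA: 20%.
Aggregating (R1): 15.2944% + 26.97% + 6.3612% + 20% = 68.6256%.

68.6256%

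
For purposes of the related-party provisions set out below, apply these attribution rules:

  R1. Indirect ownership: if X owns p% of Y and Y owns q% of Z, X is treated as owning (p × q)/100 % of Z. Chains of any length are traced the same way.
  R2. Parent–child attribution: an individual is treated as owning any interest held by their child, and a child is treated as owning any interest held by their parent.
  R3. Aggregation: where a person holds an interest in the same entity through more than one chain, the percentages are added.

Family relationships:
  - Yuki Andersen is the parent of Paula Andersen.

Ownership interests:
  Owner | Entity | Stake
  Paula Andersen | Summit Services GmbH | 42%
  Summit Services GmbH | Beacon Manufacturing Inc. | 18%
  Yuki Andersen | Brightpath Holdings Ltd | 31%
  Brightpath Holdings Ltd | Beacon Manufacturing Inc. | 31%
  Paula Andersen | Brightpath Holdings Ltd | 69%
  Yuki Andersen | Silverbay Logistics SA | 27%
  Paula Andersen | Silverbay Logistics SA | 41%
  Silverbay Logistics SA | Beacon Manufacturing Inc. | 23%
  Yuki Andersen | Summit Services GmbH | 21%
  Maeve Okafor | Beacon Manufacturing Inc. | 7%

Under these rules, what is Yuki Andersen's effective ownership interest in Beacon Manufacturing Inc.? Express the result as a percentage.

By parent–child attribution (R2), Yuki Andersen is treated as also owning Paula Andersen's interest in Brightpath Holdings Ltd, giving 31% + 69% = 100%.
By parent–child attribution (R2), Yuki Andersen is treated as also owning Paula Andersen's interest in Silverbay Logistics SA, giving 27% + 41% = 68%.
By parent–child attribution (R2), Yuki Andersen is treated as also owning Paula Andersen's interest in Summit Services GmbH, giving 21% + 42% = 63%.
Chain via Brightpath Holdings Ltd (R1): 100% × 31% = 31% of Beacon Manufacturing Inc.
Chain via Silverbay Logistics SA (R1): 68% × 23% = 15.64% of Beacon Manufacturing Inc.
Chain via Summit Services GmbH (R1): 63% × 18% = 11.34% of Beacon Manufacturing Inc.
Aggregating (R3): 31% + 15.64% + 11.34% = 57.98%.

57.98%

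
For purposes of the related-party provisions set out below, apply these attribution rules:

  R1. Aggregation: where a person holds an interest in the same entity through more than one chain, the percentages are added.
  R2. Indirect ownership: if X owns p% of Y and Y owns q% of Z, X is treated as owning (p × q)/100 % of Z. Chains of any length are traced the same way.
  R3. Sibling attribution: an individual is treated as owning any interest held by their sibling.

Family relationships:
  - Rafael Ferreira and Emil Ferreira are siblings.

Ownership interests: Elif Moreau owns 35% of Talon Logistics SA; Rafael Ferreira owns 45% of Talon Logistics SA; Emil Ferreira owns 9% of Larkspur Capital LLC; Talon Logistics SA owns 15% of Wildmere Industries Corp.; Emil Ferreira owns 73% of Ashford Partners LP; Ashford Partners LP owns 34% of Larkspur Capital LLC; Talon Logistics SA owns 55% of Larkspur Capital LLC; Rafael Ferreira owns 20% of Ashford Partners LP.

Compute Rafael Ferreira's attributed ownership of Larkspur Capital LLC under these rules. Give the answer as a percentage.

65.37%

By sibling attribution (R3), Rafael Ferreira is treated as also owning Emil Ferreira's interest in Ashford Partners LP, giving 20% + 73% = 93%.
By sibling attribution (R3), Rafael Ferreira is treated as owning Emil Ferreira's 9% interest in Larkspur Capital LLC.
Chain via Ashford Partners LP (R2): 93% × 34% = 31.62% of Larkspur Capital LLC.
Chain via Talon Logistics SA (R2): 45% × 55% = 24.75% of Larkspur Capital LLC.
Direct interest in Larkspur Capital LLC: 9%.
Aggregating (R1): 31.62% + 24.75% + 9% = 65.37%.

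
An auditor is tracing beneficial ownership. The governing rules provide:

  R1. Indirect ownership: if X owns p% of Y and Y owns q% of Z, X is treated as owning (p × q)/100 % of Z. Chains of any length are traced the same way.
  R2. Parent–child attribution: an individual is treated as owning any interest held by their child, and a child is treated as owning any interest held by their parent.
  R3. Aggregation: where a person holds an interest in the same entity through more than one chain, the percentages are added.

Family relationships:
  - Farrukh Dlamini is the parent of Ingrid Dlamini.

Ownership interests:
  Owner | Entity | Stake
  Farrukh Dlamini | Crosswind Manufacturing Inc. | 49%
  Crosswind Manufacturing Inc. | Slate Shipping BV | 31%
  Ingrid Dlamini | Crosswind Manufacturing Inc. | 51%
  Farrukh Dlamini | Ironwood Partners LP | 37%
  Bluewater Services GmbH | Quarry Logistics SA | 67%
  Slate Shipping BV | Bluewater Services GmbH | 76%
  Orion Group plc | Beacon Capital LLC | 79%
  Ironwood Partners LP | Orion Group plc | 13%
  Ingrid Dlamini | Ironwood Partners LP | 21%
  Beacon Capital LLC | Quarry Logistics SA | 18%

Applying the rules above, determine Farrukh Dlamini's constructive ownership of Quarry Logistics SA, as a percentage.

By parent–child attribution (R2), Farrukh Dlamini is treated as also owning Ingrid Dlamini's interest in Crosswind Manufacturing Inc, giving 49% + 51% = 100%.
By parent–child attribution (R2), Farrukh Dlamini is treated as also owning Ingrid Dlamini's interest in Ironwood Partners LP, giving 37% + 21% = 58%.
Chain via Crosswind Manufacturing Inc. → Slate Shipping BV → Bluewater Services GmbH (R1): 100% × 31% × 76% × 67% = 15.7852% of Quarry Logistics SA.
Chain via Ironwood Partners LP → Orion Group plc → Beacon Capital LLC (R1): 58% × 13% × 79% × 18% = 1.072188% of Quarry Logistics SA.
Aggregating (R3): 15.7852% + 1.072188% = 16.857388%.

16.857388%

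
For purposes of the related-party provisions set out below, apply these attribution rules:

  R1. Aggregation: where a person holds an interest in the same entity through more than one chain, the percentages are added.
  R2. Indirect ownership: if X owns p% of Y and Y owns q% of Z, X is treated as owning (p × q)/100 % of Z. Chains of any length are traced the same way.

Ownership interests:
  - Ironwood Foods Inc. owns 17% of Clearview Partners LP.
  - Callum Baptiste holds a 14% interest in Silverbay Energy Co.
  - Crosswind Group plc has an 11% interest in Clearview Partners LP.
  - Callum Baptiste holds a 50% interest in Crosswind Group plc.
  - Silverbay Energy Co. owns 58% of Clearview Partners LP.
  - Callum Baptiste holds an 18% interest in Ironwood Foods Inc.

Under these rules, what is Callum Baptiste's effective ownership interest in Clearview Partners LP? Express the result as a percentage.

Chain via Crosswind Group plc (R2): 50% × 11% = 5.5% of Clearview Partners LP.
Chain via Silverbay Energy Co. (R2): 14% × 58% = 8.12% of Clearview Partners LP.
Chain via Ironwood Foods Inc. (R2): 18% × 17% = 3.06% of Clearview Partners LP.
Aggregating (R1): 5.5% + 8.12% + 3.06% = 16.68%.

16.68%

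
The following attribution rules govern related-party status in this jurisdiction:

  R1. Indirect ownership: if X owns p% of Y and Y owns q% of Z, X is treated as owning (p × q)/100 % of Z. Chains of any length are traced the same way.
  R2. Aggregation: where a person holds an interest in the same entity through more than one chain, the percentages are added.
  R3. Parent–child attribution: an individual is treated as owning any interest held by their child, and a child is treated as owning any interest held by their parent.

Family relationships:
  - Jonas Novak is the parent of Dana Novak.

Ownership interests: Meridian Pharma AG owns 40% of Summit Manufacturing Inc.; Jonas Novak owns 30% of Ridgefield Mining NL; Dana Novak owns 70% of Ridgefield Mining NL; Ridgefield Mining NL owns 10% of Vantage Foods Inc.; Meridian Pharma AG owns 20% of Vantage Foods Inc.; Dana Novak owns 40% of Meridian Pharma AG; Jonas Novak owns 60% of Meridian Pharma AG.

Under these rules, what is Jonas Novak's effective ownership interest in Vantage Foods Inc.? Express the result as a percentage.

By parent–child attribution (R3), Jonas Novak is treated as also owning Dana Novak's interest in Ridgefield Mining NL, giving 30% + 70% = 100%.
By parent–child attribution (R3), Jonas Novak is treated as also owning Dana Novak's interest in Meridian Pharma AG, giving 60% + 40% = 100%.
Chain via Ridgefield Mining NL (R1): 100% × 10% = 10% of Vantage Foods Inc.
Chain via Meridian Pharma AG (R1): 100% × 20% = 20% of Vantage Foods Inc.
Aggregating (R2): 10% + 20% = 30%.

30%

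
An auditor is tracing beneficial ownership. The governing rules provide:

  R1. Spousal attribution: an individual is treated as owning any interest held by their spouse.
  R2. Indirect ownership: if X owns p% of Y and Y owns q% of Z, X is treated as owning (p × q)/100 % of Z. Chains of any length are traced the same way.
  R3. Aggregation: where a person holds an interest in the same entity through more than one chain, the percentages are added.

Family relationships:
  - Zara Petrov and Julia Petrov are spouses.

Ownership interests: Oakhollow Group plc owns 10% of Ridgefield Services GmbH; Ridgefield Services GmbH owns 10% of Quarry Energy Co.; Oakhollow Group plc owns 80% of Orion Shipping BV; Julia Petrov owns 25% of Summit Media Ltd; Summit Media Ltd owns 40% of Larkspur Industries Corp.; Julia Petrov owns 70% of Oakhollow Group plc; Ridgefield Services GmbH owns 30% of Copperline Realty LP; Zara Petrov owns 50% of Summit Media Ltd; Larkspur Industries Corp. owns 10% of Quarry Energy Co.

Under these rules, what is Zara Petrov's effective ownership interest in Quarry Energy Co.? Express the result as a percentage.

3.7%

By spousal attribution (R1), Zara Petrov is treated as also owning Julia Petrov's interest in Summit Media Ltd, giving 50% + 25% = 75%.
By spousal attribution (R1), Zara Petrov is treated as owning Julia Petrov's 70% interest in Oakhollow Group plc.
Chain via Summit Media Ltd → Larkspur Industries Corp. (R2): 75% × 40% × 10% = 3% of Quarry Energy Co.
Chain via Oakhollow Group plc → Ridgefield Services GmbH (R2): 70% × 10% × 10% = 0.7% of Quarry Energy Co.
Aggregating (R3): 3% + 0.7% = 3.7%.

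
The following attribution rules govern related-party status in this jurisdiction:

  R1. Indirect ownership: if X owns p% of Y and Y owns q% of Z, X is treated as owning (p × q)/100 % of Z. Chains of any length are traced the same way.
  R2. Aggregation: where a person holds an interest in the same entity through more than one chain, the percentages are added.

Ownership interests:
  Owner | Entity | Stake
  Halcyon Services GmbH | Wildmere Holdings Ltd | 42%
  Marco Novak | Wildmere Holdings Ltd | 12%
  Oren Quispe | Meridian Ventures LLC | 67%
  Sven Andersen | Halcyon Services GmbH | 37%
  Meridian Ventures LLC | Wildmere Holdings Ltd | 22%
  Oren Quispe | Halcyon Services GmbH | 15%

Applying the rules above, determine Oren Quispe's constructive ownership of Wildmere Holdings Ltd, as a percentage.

21.04%

Chain via Halcyon Services GmbH (R1): 15% × 42% = 6.3% of Wildmere Holdings Ltd.
Chain via Meridian Ventures LLC (R1): 67% × 22% = 14.74% of Wildmere Holdings Ltd.
Aggregating (R2): 6.3% + 14.74% = 21.04%.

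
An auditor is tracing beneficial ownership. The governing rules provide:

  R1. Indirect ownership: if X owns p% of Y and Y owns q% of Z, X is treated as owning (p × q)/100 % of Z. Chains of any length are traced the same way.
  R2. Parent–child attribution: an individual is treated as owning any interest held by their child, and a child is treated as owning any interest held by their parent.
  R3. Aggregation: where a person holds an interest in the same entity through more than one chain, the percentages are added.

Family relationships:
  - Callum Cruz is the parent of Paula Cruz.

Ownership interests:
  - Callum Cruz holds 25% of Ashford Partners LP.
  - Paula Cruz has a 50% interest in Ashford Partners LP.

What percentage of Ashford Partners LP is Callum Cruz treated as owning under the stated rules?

75%

By parent–child attribution (R2), Callum Cruz is treated as also owning Paula Cruz's interest in Ashford Partners LP, giving 25% + 50% = 75%.
Direct interest in Ashford Partners LP: 75%.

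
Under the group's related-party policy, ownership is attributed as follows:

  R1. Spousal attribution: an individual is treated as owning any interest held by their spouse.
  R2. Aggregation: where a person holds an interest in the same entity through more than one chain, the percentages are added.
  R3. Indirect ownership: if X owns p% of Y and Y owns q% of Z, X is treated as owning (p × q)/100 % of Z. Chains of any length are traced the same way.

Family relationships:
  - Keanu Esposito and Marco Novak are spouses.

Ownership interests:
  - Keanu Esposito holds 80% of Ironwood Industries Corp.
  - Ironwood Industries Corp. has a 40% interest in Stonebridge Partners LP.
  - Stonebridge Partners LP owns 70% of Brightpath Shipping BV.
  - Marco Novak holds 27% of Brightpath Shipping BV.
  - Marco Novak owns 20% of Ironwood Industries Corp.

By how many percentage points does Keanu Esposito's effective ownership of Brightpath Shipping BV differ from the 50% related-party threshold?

5

By spousal attribution (R1), Keanu Esposito is treated as also owning Marco Novak's interest in Ironwood Industries Corp, giving 80% + 20% = 100%.
By spousal attribution (R1), Keanu Esposito is treated as owning Marco Novak's 27% interest in Brightpath Shipping BV.
Chain via Ironwood Industries Corp. → Stonebridge Partners LP (R3): 100% × 40% × 70% = 28% of Brightpath Shipping BV.
Direct interest in Brightpath Shipping BV: 27%.
Aggregating (R2): 28% + 27% = 55%.
55% exceeds the 50% threshold by 5 percentage points.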